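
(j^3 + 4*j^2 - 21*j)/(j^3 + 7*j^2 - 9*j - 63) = j/(j + 3)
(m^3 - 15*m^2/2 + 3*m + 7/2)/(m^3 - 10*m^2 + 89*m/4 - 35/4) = 2*(2*m^2 - m - 1)/(4*m^2 - 12*m + 5)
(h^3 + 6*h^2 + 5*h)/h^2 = h + 6 + 5/h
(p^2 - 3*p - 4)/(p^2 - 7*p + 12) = (p + 1)/(p - 3)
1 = 1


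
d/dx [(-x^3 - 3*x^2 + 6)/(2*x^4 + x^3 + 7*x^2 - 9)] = x*(-3*(x + 2)*(2*x^4 + x^3 + 7*x^2 - 9) + (8*x^2 + 3*x + 14)*(x^3 + 3*x^2 - 6))/(2*x^4 + x^3 + 7*x^2 - 9)^2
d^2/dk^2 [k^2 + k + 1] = 2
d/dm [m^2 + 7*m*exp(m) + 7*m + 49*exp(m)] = 7*m*exp(m) + 2*m + 56*exp(m) + 7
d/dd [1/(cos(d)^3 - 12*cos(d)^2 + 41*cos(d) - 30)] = (3*cos(d)^2 - 24*cos(d) + 41)*sin(d)/(cos(d)^3 - 12*cos(d)^2 + 41*cos(d) - 30)^2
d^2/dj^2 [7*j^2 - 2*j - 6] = 14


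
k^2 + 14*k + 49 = (k + 7)^2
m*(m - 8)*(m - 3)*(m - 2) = m^4 - 13*m^3 + 46*m^2 - 48*m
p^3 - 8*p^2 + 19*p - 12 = (p - 4)*(p - 3)*(p - 1)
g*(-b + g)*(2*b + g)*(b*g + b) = -2*b^3*g^2 - 2*b^3*g + b^2*g^3 + b^2*g^2 + b*g^4 + b*g^3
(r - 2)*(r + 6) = r^2 + 4*r - 12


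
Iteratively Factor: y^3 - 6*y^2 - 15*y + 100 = (y - 5)*(y^2 - y - 20) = (y - 5)*(y + 4)*(y - 5)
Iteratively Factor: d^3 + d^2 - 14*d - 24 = (d + 3)*(d^2 - 2*d - 8) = (d - 4)*(d + 3)*(d + 2)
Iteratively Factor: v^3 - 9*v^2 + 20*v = (v - 4)*(v^2 - 5*v) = v*(v - 4)*(v - 5)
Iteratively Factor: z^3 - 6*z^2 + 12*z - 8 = (z - 2)*(z^2 - 4*z + 4) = (z - 2)^2*(z - 2)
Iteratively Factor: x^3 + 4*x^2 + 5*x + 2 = (x + 2)*(x^2 + 2*x + 1) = (x + 1)*(x + 2)*(x + 1)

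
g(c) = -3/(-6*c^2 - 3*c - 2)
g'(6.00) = 0.00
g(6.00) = 0.01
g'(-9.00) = 0.00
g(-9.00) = 0.01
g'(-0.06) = -2.02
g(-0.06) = 1.63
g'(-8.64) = 0.00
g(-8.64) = 0.01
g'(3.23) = -0.02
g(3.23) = 0.04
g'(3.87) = -0.01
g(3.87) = 0.03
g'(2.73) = -0.04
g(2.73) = 0.05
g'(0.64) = -0.79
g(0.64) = 0.47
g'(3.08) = -0.03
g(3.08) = 0.04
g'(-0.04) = -2.12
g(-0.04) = 1.59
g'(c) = -3*(12*c + 3)/(-6*c^2 - 3*c - 2)^2 = 9*(-4*c - 1)/(6*c^2 + 3*c + 2)^2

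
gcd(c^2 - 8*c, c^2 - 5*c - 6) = 1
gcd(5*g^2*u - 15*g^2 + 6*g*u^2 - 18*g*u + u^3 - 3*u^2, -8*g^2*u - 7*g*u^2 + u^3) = g + u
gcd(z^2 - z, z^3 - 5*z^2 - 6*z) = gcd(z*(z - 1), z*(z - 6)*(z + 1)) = z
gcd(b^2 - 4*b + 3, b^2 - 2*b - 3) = b - 3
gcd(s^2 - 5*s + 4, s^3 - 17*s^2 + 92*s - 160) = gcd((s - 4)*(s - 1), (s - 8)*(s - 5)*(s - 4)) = s - 4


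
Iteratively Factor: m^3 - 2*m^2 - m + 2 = (m - 1)*(m^2 - m - 2) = (m - 1)*(m + 1)*(m - 2)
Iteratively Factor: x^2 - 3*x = (x - 3)*(x)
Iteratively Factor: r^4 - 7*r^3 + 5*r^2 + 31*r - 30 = (r + 2)*(r^3 - 9*r^2 + 23*r - 15) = (r - 5)*(r + 2)*(r^2 - 4*r + 3) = (r - 5)*(r - 3)*(r + 2)*(r - 1)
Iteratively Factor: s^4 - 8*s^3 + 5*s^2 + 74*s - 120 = (s - 4)*(s^3 - 4*s^2 - 11*s + 30) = (s - 4)*(s + 3)*(s^2 - 7*s + 10) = (s - 5)*(s - 4)*(s + 3)*(s - 2)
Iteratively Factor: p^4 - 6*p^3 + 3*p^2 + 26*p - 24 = (p - 4)*(p^3 - 2*p^2 - 5*p + 6) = (p - 4)*(p + 2)*(p^2 - 4*p + 3) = (p - 4)*(p - 3)*(p + 2)*(p - 1)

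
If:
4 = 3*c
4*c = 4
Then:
No Solution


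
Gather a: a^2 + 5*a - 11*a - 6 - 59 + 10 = a^2 - 6*a - 55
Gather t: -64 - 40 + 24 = -80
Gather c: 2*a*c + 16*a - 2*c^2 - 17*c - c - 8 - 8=16*a - 2*c^2 + c*(2*a - 18) - 16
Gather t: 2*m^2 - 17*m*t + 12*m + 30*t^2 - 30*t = 2*m^2 + 12*m + 30*t^2 + t*(-17*m - 30)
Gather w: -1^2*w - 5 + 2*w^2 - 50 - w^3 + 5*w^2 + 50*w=-w^3 + 7*w^2 + 49*w - 55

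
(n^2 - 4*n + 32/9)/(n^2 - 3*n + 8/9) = (3*n - 4)/(3*n - 1)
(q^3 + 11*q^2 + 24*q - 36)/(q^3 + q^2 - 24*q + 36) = (q^2 + 5*q - 6)/(q^2 - 5*q + 6)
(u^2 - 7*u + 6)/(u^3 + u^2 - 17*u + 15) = (u - 6)/(u^2 + 2*u - 15)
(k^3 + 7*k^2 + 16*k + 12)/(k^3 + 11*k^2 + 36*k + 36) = (k + 2)/(k + 6)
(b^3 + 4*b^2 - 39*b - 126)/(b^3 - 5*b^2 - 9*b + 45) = (b^2 + b - 42)/(b^2 - 8*b + 15)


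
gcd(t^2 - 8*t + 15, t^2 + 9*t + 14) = 1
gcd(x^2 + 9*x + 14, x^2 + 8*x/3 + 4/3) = x + 2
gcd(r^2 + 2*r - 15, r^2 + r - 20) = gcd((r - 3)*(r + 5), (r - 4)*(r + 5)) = r + 5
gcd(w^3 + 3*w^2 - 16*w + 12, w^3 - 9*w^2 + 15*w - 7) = w - 1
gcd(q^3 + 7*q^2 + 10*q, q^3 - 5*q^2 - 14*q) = q^2 + 2*q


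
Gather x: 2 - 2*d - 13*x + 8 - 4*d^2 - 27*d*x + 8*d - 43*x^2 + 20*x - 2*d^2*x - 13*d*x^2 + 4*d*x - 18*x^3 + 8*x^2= -4*d^2 + 6*d - 18*x^3 + x^2*(-13*d - 35) + x*(-2*d^2 - 23*d + 7) + 10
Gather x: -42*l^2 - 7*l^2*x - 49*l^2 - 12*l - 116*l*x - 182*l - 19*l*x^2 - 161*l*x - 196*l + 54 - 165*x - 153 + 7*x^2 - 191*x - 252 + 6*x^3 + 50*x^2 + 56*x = -91*l^2 - 390*l + 6*x^3 + x^2*(57 - 19*l) + x*(-7*l^2 - 277*l - 300) - 351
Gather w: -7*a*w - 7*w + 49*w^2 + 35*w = 49*w^2 + w*(28 - 7*a)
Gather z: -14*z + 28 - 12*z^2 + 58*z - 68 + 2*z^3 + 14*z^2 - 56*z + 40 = 2*z^3 + 2*z^2 - 12*z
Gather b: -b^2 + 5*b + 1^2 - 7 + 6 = -b^2 + 5*b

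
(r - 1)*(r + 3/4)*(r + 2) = r^3 + 7*r^2/4 - 5*r/4 - 3/2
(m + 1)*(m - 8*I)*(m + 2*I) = m^3 + m^2 - 6*I*m^2 + 16*m - 6*I*m + 16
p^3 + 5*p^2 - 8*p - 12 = (p - 2)*(p + 1)*(p + 6)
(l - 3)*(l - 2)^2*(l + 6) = l^4 - l^3 - 26*l^2 + 84*l - 72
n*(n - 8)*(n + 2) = n^3 - 6*n^2 - 16*n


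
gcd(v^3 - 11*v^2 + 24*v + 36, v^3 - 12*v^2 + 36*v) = v^2 - 12*v + 36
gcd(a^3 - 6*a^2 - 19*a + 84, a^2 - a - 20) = a + 4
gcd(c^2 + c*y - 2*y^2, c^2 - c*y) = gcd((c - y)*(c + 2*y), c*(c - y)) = -c + y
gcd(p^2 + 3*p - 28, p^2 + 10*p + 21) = p + 7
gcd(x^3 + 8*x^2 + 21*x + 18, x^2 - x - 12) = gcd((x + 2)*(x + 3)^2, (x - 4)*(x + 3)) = x + 3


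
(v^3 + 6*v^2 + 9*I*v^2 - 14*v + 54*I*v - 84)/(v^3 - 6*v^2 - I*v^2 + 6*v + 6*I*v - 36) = (v^2 + v*(6 + 7*I) + 42*I)/(v^2 - 3*v*(2 + I) + 18*I)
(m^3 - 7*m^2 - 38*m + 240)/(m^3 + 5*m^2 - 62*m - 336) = (m - 5)/(m + 7)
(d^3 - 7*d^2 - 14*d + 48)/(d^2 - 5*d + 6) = (d^2 - 5*d - 24)/(d - 3)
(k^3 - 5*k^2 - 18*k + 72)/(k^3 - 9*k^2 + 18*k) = (k + 4)/k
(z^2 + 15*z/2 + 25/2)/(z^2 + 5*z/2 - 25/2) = (2*z + 5)/(2*z - 5)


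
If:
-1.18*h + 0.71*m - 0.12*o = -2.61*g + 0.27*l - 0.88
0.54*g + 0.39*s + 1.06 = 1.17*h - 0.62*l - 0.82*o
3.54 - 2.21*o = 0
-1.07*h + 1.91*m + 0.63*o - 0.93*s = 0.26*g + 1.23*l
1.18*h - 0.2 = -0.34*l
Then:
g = 0.306267443553494 - 0.0717809607708243*s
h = 0.105738459006974*s + 0.874106001435308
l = -0.366974651847734*s - 2.44542671086372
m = 0.300051455269286*s - 1.57177600470989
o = 1.60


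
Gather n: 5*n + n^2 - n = n^2 + 4*n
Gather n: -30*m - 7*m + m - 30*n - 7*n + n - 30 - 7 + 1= -36*m - 36*n - 36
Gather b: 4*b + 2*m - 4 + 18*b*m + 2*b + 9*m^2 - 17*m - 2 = b*(18*m + 6) + 9*m^2 - 15*m - 6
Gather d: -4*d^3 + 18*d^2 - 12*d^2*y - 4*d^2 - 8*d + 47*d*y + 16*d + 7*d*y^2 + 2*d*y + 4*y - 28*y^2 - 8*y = -4*d^3 + d^2*(14 - 12*y) + d*(7*y^2 + 49*y + 8) - 28*y^2 - 4*y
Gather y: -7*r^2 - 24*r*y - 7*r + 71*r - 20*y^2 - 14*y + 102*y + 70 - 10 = -7*r^2 + 64*r - 20*y^2 + y*(88 - 24*r) + 60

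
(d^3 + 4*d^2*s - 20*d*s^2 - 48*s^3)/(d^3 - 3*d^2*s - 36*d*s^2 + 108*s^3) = (d^2 - 2*d*s - 8*s^2)/(d^2 - 9*d*s + 18*s^2)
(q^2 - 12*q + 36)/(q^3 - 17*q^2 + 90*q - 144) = (q - 6)/(q^2 - 11*q + 24)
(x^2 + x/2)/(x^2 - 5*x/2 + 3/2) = x*(2*x + 1)/(2*x^2 - 5*x + 3)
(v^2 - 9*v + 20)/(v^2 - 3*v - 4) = (v - 5)/(v + 1)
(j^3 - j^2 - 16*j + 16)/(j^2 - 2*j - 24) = (j^2 - 5*j + 4)/(j - 6)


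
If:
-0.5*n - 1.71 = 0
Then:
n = -3.42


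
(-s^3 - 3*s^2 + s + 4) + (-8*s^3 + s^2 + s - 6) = -9*s^3 - 2*s^2 + 2*s - 2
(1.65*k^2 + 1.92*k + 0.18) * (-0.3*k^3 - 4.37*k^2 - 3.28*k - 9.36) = -0.495*k^5 - 7.7865*k^4 - 13.8564*k^3 - 22.5282*k^2 - 18.5616*k - 1.6848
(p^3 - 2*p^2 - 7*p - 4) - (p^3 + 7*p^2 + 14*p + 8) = -9*p^2 - 21*p - 12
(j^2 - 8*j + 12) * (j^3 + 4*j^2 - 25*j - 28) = j^5 - 4*j^4 - 45*j^3 + 220*j^2 - 76*j - 336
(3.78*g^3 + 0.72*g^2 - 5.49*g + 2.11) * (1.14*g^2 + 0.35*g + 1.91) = 4.3092*g^5 + 2.1438*g^4 + 1.2132*g^3 + 1.8591*g^2 - 9.7474*g + 4.0301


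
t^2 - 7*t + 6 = (t - 6)*(t - 1)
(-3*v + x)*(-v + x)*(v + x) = 3*v^3 - v^2*x - 3*v*x^2 + x^3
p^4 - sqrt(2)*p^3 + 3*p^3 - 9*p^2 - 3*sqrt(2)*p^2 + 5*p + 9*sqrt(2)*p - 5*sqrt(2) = (p - 1)^2*(p + 5)*(p - sqrt(2))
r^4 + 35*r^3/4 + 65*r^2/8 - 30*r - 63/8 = (r - 3/2)*(r + 1/4)*(r + 3)*(r + 7)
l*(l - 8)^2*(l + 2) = l^4 - 14*l^3 + 32*l^2 + 128*l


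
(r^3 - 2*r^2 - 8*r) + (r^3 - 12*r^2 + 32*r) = 2*r^3 - 14*r^2 + 24*r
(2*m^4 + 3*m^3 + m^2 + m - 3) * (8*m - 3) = 16*m^5 + 18*m^4 - m^3 + 5*m^2 - 27*m + 9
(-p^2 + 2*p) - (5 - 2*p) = -p^2 + 4*p - 5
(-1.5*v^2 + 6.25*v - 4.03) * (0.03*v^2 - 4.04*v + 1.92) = -0.045*v^4 + 6.2475*v^3 - 28.2509*v^2 + 28.2812*v - 7.7376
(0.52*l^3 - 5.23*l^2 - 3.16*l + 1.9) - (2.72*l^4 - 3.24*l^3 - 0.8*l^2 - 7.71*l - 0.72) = -2.72*l^4 + 3.76*l^3 - 4.43*l^2 + 4.55*l + 2.62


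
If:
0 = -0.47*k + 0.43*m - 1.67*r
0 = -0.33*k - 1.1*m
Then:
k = -2.78797996661102*r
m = 0.836393989983305*r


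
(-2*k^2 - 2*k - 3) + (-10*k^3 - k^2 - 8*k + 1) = -10*k^3 - 3*k^2 - 10*k - 2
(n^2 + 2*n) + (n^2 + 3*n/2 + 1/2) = 2*n^2 + 7*n/2 + 1/2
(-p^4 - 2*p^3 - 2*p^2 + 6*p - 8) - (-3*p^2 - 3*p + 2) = -p^4 - 2*p^3 + p^2 + 9*p - 10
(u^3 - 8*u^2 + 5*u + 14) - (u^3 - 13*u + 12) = -8*u^2 + 18*u + 2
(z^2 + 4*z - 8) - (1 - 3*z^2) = 4*z^2 + 4*z - 9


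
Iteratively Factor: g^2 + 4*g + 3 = (g + 3)*(g + 1)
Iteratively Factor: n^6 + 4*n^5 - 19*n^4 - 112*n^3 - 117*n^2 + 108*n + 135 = (n - 1)*(n^5 + 5*n^4 - 14*n^3 - 126*n^2 - 243*n - 135) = (n - 1)*(n + 3)*(n^4 + 2*n^3 - 20*n^2 - 66*n - 45) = (n - 1)*(n + 1)*(n + 3)*(n^3 + n^2 - 21*n - 45) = (n - 5)*(n - 1)*(n + 1)*(n + 3)*(n^2 + 6*n + 9) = (n - 5)*(n - 1)*(n + 1)*(n + 3)^2*(n + 3)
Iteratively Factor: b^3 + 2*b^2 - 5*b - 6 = (b - 2)*(b^2 + 4*b + 3) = (b - 2)*(b + 3)*(b + 1)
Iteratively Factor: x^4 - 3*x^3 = (x)*(x^3 - 3*x^2) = x^2*(x^2 - 3*x) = x^3*(x - 3)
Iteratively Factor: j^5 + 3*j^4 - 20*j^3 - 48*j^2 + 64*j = (j - 1)*(j^4 + 4*j^3 - 16*j^2 - 64*j) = j*(j - 1)*(j^3 + 4*j^2 - 16*j - 64) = j*(j - 1)*(j + 4)*(j^2 - 16) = j*(j - 1)*(j + 4)^2*(j - 4)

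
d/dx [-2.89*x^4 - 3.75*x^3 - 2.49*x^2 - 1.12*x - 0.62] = -11.56*x^3 - 11.25*x^2 - 4.98*x - 1.12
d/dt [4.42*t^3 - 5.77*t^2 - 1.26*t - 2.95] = 13.26*t^2 - 11.54*t - 1.26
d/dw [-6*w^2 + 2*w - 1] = 2 - 12*w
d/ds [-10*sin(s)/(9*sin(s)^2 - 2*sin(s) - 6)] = 30*(3*sin(s)^2 + 2)*cos(s)/(9*sin(s)^2 - 2*sin(s) - 6)^2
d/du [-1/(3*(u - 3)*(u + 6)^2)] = u/((u - 3)^2*(u + 6)^3)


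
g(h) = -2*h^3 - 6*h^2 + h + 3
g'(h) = -6*h^2 - 12*h + 1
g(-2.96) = -0.66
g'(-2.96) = -16.05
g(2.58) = -68.71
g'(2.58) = -69.90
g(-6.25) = 250.66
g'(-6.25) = -158.38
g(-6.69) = 326.61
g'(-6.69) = -187.26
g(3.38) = -139.40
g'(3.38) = -108.11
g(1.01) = -4.17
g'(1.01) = -17.24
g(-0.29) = 2.25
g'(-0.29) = 3.98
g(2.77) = -82.78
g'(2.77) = -78.28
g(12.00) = -4305.00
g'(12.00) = -1007.00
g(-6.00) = 213.00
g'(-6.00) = -143.00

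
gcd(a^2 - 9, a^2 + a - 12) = a - 3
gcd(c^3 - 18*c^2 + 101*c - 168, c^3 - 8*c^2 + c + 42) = c^2 - 10*c + 21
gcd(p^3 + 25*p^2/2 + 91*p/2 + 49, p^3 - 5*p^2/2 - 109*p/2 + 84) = p + 7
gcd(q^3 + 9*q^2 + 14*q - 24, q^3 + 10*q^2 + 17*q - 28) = q^2 + 3*q - 4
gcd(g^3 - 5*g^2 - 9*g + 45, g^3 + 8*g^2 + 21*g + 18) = g + 3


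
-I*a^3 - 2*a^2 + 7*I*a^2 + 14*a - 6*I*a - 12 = (a - 6)*(a - 2*I)*(-I*a + I)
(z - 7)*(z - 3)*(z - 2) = z^3 - 12*z^2 + 41*z - 42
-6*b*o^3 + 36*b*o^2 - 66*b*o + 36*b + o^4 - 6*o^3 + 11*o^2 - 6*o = (-6*b + o)*(o - 3)*(o - 2)*(o - 1)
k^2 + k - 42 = (k - 6)*(k + 7)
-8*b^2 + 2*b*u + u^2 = (-2*b + u)*(4*b + u)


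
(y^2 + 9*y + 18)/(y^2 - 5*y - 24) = (y + 6)/(y - 8)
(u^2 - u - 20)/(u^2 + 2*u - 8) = (u - 5)/(u - 2)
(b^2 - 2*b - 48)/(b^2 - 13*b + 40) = (b + 6)/(b - 5)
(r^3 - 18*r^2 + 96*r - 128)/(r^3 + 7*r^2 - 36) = (r^2 - 16*r + 64)/(r^2 + 9*r + 18)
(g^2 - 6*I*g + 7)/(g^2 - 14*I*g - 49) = (g + I)/(g - 7*I)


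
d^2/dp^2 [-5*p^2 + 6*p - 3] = -10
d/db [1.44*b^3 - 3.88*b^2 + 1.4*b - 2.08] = 4.32*b^2 - 7.76*b + 1.4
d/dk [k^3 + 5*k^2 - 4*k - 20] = 3*k^2 + 10*k - 4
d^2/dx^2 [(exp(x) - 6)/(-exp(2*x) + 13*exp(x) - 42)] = (-exp(x) - 7)*exp(x)/(exp(3*x) - 21*exp(2*x) + 147*exp(x) - 343)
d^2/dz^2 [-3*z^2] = -6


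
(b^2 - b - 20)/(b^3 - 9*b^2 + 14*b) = (b^2 - b - 20)/(b*(b^2 - 9*b + 14))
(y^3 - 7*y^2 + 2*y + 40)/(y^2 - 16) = (y^2 - 3*y - 10)/(y + 4)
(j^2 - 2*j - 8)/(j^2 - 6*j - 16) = (j - 4)/(j - 8)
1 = 1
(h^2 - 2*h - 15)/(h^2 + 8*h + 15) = (h - 5)/(h + 5)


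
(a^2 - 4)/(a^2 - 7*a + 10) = (a + 2)/(a - 5)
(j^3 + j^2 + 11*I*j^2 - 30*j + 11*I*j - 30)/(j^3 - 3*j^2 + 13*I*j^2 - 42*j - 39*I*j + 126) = (j^2 + j*(1 + 5*I) + 5*I)/(j^2 + j*(-3 + 7*I) - 21*I)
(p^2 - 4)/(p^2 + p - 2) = (p - 2)/(p - 1)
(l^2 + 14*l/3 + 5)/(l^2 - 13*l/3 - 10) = (l + 3)/(l - 6)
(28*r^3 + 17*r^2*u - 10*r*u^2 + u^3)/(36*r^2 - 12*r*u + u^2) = (28*r^3 + 17*r^2*u - 10*r*u^2 + u^3)/(36*r^2 - 12*r*u + u^2)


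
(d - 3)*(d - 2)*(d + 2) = d^3 - 3*d^2 - 4*d + 12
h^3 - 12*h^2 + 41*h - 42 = (h - 7)*(h - 3)*(h - 2)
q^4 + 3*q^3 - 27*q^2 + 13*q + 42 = (q - 3)*(q - 2)*(q + 1)*(q + 7)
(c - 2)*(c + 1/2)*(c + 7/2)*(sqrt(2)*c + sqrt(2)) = sqrt(2)*c^4 + 3*sqrt(2)*c^3 - 17*sqrt(2)*c^2/4 - 39*sqrt(2)*c/4 - 7*sqrt(2)/2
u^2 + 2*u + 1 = (u + 1)^2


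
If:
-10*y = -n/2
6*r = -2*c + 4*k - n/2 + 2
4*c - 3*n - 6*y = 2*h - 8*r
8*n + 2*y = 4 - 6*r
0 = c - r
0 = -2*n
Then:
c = 2/3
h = 4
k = 5/6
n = 0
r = 2/3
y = 0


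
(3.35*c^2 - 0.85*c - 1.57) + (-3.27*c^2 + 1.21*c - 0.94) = 0.0800000000000001*c^2 + 0.36*c - 2.51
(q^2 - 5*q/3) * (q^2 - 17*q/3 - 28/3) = q^4 - 22*q^3/3 + q^2/9 + 140*q/9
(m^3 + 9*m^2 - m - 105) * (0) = 0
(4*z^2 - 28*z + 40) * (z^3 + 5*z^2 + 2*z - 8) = 4*z^5 - 8*z^4 - 92*z^3 + 112*z^2 + 304*z - 320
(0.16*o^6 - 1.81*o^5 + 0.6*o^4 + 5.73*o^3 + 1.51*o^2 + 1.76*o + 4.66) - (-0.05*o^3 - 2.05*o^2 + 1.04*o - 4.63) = 0.16*o^6 - 1.81*o^5 + 0.6*o^4 + 5.78*o^3 + 3.56*o^2 + 0.72*o + 9.29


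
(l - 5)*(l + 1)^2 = l^3 - 3*l^2 - 9*l - 5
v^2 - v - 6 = (v - 3)*(v + 2)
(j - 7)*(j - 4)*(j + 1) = j^3 - 10*j^2 + 17*j + 28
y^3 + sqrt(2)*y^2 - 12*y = y*(y - 2*sqrt(2))*(y + 3*sqrt(2))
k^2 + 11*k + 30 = (k + 5)*(k + 6)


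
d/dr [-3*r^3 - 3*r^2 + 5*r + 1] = -9*r^2 - 6*r + 5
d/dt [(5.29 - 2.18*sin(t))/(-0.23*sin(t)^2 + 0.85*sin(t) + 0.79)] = (-0.5014*sin(t)^2 + 2.4334*sin(t) - 6.2187)*cos(t)/(0.0529*sin(t)^4 - 0.391*sin(t)^3 + 0.3591*sin(t)^2 + 1.343*sin(t) + 0.6241)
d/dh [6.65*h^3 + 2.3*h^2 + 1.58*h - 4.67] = 19.95*h^2 + 4.6*h + 1.58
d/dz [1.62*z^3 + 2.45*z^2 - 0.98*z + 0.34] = 4.86*z^2 + 4.9*z - 0.98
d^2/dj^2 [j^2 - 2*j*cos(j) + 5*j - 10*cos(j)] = 2*j*cos(j) + 4*sin(j) + 10*cos(j) + 2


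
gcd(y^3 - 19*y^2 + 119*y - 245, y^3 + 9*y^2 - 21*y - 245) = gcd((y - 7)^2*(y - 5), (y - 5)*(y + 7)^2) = y - 5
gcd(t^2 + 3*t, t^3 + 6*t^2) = t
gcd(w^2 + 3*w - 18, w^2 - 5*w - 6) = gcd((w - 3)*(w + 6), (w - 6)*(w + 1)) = 1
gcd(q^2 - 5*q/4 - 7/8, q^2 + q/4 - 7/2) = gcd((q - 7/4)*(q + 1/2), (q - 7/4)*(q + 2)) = q - 7/4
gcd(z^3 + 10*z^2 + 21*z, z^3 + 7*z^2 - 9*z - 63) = z^2 + 10*z + 21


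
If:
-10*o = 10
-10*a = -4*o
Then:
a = -2/5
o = -1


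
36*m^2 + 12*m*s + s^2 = (6*m + s)^2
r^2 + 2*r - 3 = (r - 1)*(r + 3)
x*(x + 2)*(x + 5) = x^3 + 7*x^2 + 10*x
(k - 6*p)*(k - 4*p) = k^2 - 10*k*p + 24*p^2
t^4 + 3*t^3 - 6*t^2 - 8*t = t*(t - 2)*(t + 1)*(t + 4)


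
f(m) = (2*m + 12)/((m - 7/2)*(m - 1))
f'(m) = 2/((m - 7/2)*(m - 1)) - (2*m + 12)/((m - 7/2)*(m - 1)^2) - (2*m + 12)/((m - 7/2)^2*(m - 1)) = 4*(-2*m^2 - 24*m + 61)/(4*m^4 - 36*m^3 + 109*m^2 - 126*m + 49)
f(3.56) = 124.48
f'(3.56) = -2110.26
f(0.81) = 26.65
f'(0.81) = 154.07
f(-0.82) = 1.32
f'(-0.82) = 1.28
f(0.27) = 5.32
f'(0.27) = 9.78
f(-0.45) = 1.94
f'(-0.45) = 2.18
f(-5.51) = 0.02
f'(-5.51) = 0.04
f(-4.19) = 0.09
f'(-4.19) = 0.08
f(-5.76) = 0.01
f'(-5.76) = 0.03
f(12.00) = 0.39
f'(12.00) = -0.06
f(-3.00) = 0.23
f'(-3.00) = 0.17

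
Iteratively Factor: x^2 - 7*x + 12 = (x - 3)*(x - 4)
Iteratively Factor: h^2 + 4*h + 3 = (h + 3)*(h + 1)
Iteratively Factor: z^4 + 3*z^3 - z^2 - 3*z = (z + 3)*(z^3 - z) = z*(z + 3)*(z^2 - 1) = z*(z + 1)*(z + 3)*(z - 1)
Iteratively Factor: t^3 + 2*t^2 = (t)*(t^2 + 2*t) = t*(t + 2)*(t)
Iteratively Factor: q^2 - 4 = (q - 2)*(q + 2)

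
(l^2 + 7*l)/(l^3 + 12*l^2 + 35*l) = 1/(l + 5)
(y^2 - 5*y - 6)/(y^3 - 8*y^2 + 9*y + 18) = 1/(y - 3)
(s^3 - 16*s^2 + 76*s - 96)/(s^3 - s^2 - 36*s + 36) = (s^2 - 10*s + 16)/(s^2 + 5*s - 6)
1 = 1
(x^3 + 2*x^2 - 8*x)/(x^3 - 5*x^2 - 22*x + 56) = x/(x - 7)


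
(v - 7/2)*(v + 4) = v^2 + v/2 - 14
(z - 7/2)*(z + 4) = z^2 + z/2 - 14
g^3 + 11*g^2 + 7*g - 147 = (g - 3)*(g + 7)^2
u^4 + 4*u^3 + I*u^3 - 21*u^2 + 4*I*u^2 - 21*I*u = u*(u - 3)*(u + 7)*(u + I)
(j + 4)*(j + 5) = j^2 + 9*j + 20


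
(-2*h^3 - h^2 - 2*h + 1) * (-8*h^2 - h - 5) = 16*h^5 + 10*h^4 + 27*h^3 - h^2 + 9*h - 5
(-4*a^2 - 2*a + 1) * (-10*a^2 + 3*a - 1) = 40*a^4 + 8*a^3 - 12*a^2 + 5*a - 1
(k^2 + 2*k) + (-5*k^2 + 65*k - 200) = -4*k^2 + 67*k - 200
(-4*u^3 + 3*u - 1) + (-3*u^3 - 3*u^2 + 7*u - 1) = -7*u^3 - 3*u^2 + 10*u - 2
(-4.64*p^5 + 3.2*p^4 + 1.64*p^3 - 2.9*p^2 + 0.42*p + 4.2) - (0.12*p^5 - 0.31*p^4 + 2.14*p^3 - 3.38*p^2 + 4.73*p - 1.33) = -4.76*p^5 + 3.51*p^4 - 0.5*p^3 + 0.48*p^2 - 4.31*p + 5.53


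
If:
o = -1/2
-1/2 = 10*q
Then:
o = -1/2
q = -1/20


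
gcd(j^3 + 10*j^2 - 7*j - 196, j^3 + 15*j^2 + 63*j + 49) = j^2 + 14*j + 49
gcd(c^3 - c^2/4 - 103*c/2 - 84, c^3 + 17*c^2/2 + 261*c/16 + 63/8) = c^2 + 31*c/4 + 21/2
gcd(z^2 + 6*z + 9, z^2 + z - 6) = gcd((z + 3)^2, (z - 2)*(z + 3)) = z + 3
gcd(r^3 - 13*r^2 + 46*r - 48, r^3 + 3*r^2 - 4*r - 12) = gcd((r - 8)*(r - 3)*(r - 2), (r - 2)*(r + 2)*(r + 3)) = r - 2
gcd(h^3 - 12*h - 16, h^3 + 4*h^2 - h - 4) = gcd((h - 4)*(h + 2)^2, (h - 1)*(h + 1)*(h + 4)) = 1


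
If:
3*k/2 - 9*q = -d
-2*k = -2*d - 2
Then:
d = 18*q/5 - 3/5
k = 18*q/5 + 2/5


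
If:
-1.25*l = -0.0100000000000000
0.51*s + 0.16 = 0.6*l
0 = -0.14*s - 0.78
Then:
No Solution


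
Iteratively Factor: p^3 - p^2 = (p)*(p^2 - p) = p*(p - 1)*(p)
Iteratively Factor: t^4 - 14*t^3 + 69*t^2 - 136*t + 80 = (t - 4)*(t^3 - 10*t^2 + 29*t - 20) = (t - 4)^2*(t^2 - 6*t + 5) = (t - 5)*(t - 4)^2*(t - 1)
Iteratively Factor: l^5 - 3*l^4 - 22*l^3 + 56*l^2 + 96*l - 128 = (l + 4)*(l^4 - 7*l^3 + 6*l^2 + 32*l - 32) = (l - 4)*(l + 4)*(l^3 - 3*l^2 - 6*l + 8) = (l - 4)*(l - 1)*(l + 4)*(l^2 - 2*l - 8) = (l - 4)*(l - 1)*(l + 2)*(l + 4)*(l - 4)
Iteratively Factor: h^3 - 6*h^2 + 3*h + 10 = (h + 1)*(h^2 - 7*h + 10) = (h - 2)*(h + 1)*(h - 5)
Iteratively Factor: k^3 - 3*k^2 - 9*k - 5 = (k - 5)*(k^2 + 2*k + 1) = (k - 5)*(k + 1)*(k + 1)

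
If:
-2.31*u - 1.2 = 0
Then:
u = -0.52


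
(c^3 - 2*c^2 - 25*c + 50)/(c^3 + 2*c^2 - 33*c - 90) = (c^2 - 7*c + 10)/(c^2 - 3*c - 18)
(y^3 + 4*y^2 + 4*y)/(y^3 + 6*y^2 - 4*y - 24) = y*(y + 2)/(y^2 + 4*y - 12)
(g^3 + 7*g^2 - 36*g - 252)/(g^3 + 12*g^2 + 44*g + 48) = (g^2 + g - 42)/(g^2 + 6*g + 8)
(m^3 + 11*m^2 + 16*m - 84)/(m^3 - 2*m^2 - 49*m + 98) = (m + 6)/(m - 7)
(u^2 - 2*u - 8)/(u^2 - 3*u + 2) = (u^2 - 2*u - 8)/(u^2 - 3*u + 2)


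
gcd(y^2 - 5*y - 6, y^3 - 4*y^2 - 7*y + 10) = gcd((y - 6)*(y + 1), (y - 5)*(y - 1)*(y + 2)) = 1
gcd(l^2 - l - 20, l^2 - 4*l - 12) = 1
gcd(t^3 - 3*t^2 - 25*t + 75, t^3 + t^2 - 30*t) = t - 5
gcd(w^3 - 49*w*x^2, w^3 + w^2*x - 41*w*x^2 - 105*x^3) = -w + 7*x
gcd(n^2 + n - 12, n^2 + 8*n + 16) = n + 4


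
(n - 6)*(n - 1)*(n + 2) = n^3 - 5*n^2 - 8*n + 12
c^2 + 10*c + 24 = (c + 4)*(c + 6)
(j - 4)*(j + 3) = j^2 - j - 12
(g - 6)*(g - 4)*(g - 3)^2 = g^4 - 16*g^3 + 93*g^2 - 234*g + 216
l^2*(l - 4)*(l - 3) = l^4 - 7*l^3 + 12*l^2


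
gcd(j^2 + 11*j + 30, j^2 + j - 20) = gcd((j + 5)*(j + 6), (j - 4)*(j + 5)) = j + 5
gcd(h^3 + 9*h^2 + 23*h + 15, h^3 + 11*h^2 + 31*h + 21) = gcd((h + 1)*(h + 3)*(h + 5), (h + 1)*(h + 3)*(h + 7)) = h^2 + 4*h + 3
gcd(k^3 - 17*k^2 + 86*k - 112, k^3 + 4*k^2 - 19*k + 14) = k - 2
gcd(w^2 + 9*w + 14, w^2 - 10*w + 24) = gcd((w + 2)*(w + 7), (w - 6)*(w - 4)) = 1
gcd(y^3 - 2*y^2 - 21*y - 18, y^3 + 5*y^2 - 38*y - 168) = y - 6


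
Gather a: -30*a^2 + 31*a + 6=-30*a^2 + 31*a + 6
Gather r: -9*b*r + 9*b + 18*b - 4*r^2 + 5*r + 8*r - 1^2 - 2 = 27*b - 4*r^2 + r*(13 - 9*b) - 3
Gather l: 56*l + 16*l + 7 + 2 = 72*l + 9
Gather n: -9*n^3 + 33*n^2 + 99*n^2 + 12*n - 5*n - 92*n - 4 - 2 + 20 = -9*n^3 + 132*n^2 - 85*n + 14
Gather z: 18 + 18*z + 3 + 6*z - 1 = 24*z + 20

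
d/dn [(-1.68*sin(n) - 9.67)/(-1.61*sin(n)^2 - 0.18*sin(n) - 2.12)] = (-2.7048*sin(n)^2 - 31.1374*sin(n) + 1.821)*cos(n)/(2.5921*sin(n)^4 + 0.5796*sin(n)^3 + 6.8588*sin(n)^2 + 0.7632*sin(n) + 4.4944)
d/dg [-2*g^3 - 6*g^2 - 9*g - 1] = -6*g^2 - 12*g - 9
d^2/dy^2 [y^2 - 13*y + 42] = 2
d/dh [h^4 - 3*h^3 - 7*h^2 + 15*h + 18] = 4*h^3 - 9*h^2 - 14*h + 15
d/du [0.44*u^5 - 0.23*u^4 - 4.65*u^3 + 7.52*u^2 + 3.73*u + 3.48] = 2.2*u^4 - 0.92*u^3 - 13.95*u^2 + 15.04*u + 3.73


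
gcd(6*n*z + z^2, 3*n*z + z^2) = z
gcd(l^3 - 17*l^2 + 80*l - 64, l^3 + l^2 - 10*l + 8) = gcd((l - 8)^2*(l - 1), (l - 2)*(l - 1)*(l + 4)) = l - 1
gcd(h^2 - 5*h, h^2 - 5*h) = h^2 - 5*h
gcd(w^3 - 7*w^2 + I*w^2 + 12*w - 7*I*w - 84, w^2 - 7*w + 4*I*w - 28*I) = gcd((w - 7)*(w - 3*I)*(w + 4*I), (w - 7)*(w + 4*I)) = w^2 + w*(-7 + 4*I) - 28*I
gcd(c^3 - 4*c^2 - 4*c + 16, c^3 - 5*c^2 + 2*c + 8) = c^2 - 6*c + 8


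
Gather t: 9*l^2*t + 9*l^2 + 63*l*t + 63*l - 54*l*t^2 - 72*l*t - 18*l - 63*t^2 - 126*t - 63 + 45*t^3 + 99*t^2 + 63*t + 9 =9*l^2 + 45*l + 45*t^3 + t^2*(36 - 54*l) + t*(9*l^2 - 9*l - 63) - 54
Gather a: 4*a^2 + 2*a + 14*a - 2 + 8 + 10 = 4*a^2 + 16*a + 16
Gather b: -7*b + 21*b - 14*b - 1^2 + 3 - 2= 0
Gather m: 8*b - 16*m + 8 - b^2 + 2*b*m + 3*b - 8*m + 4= -b^2 + 11*b + m*(2*b - 24) + 12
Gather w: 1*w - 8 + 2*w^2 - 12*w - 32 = 2*w^2 - 11*w - 40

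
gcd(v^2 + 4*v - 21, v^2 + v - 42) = v + 7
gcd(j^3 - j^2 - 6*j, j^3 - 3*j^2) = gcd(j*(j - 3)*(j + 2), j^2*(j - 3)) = j^2 - 3*j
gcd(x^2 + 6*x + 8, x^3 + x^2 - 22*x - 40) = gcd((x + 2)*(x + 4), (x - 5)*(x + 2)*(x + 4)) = x^2 + 6*x + 8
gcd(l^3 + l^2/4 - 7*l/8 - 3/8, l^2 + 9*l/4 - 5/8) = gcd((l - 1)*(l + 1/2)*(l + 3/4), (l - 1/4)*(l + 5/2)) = 1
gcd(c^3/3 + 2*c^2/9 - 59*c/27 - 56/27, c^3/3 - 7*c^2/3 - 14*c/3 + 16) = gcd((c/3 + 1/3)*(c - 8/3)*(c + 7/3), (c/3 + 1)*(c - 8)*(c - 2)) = 1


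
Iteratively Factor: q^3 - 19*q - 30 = (q - 5)*(q^2 + 5*q + 6) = (q - 5)*(q + 3)*(q + 2)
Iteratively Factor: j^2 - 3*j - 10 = (j - 5)*(j + 2)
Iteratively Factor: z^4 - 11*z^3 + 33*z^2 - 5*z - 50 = (z + 1)*(z^3 - 12*z^2 + 45*z - 50) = (z - 5)*(z + 1)*(z^2 - 7*z + 10) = (z - 5)^2*(z + 1)*(z - 2)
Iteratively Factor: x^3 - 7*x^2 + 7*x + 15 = (x - 5)*(x^2 - 2*x - 3) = (x - 5)*(x - 3)*(x + 1)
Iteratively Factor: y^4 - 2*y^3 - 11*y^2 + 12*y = (y + 3)*(y^3 - 5*y^2 + 4*y) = (y - 4)*(y + 3)*(y^2 - y) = y*(y - 4)*(y + 3)*(y - 1)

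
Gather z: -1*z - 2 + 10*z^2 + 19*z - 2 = 10*z^2 + 18*z - 4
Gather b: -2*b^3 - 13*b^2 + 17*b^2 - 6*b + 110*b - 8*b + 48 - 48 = -2*b^3 + 4*b^2 + 96*b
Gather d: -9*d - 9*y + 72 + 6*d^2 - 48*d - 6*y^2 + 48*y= 6*d^2 - 57*d - 6*y^2 + 39*y + 72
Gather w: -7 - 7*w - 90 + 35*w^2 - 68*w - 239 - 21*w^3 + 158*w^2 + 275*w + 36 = -21*w^3 + 193*w^2 + 200*w - 300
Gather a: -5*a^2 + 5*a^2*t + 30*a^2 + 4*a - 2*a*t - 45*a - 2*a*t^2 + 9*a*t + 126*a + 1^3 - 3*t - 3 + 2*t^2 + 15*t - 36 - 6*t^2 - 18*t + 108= a^2*(5*t + 25) + a*(-2*t^2 + 7*t + 85) - 4*t^2 - 6*t + 70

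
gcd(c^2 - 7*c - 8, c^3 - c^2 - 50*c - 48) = c^2 - 7*c - 8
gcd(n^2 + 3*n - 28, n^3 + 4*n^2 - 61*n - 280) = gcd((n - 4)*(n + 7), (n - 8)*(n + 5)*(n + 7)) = n + 7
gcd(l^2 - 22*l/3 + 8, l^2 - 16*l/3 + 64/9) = 1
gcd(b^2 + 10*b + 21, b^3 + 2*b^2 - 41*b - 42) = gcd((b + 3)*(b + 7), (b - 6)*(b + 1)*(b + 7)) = b + 7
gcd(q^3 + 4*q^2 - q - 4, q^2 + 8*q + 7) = q + 1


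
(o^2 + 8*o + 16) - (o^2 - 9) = 8*o + 25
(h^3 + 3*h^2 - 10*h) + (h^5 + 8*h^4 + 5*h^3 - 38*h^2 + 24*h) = h^5 + 8*h^4 + 6*h^3 - 35*h^2 + 14*h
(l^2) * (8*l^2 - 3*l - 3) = 8*l^4 - 3*l^3 - 3*l^2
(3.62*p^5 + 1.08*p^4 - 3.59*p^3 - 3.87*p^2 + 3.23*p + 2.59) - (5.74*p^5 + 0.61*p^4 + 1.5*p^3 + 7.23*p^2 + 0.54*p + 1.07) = -2.12*p^5 + 0.47*p^4 - 5.09*p^3 - 11.1*p^2 + 2.69*p + 1.52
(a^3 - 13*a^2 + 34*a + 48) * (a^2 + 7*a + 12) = a^5 - 6*a^4 - 45*a^3 + 130*a^2 + 744*a + 576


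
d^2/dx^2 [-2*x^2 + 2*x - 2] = -4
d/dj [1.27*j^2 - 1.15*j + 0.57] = 2.54*j - 1.15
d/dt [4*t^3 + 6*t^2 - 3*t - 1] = 12*t^2 + 12*t - 3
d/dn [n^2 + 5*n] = 2*n + 5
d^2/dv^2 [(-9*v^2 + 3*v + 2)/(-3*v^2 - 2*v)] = 2*(-81*v^3 - 54*v^2 - 36*v - 8)/(v^3*(27*v^3 + 54*v^2 + 36*v + 8))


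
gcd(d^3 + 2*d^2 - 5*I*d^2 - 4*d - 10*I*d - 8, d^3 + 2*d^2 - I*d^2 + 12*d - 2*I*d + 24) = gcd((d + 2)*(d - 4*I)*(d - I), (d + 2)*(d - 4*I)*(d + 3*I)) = d^2 + d*(2 - 4*I) - 8*I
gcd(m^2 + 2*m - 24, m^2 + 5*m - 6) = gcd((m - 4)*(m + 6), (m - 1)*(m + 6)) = m + 6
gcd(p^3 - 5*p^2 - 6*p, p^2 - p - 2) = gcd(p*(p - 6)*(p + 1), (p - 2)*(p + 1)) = p + 1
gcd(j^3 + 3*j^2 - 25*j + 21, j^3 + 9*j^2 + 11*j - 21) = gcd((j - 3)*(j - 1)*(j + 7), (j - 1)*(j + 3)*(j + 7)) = j^2 + 6*j - 7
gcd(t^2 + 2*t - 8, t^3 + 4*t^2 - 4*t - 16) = t^2 + 2*t - 8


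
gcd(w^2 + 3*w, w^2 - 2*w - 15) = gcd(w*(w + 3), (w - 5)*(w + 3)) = w + 3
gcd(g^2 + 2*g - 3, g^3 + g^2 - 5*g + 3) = g^2 + 2*g - 3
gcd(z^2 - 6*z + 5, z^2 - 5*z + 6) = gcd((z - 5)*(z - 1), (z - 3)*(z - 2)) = 1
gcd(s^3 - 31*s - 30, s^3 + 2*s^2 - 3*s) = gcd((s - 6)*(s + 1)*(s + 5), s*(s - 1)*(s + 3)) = 1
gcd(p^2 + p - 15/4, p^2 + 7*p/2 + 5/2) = p + 5/2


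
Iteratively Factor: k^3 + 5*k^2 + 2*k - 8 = (k + 2)*(k^2 + 3*k - 4) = (k - 1)*(k + 2)*(k + 4)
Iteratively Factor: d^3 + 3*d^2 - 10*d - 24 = (d - 3)*(d^2 + 6*d + 8) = (d - 3)*(d + 2)*(d + 4)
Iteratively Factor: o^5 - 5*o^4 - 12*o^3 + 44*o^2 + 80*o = (o + 2)*(o^4 - 7*o^3 + 2*o^2 + 40*o) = o*(o + 2)*(o^3 - 7*o^2 + 2*o + 40) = o*(o - 4)*(o + 2)*(o^2 - 3*o - 10) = o*(o - 5)*(o - 4)*(o + 2)*(o + 2)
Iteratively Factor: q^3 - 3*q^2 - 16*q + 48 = (q - 3)*(q^2 - 16) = (q - 4)*(q - 3)*(q + 4)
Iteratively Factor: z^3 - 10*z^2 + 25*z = (z - 5)*(z^2 - 5*z) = z*(z - 5)*(z - 5)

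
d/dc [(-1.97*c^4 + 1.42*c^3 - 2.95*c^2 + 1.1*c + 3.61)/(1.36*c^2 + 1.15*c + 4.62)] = (-5.3584*c^5 - 4.8653*c^4 - 33.1396*c^3 + 14.7927*c^2 - 37.0772*c + 0.930500000000001)/(1.8496*c^4 + 3.128*c^3 + 13.8889*c^2 + 10.626*c + 21.3444)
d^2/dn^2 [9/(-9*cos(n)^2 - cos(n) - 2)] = 9*(324*sin(n)^4 - 91*sin(n)^2 - 143*cos(n)/4 + 27*cos(3*n)/4 - 199)/(-9*sin(n)^2 + cos(n) + 11)^3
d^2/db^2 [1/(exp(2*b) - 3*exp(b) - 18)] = ((3 - 4*exp(b))*(-exp(2*b) + 3*exp(b) + 18) - 2*(2*exp(b) - 3)^2*exp(b))*exp(b)/(-exp(2*b) + 3*exp(b) + 18)^3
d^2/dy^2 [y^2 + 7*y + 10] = 2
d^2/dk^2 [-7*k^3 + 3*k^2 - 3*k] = 6 - 42*k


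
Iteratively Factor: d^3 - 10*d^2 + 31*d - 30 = (d - 3)*(d^2 - 7*d + 10) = (d - 5)*(d - 3)*(d - 2)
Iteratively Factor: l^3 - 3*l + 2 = (l - 1)*(l^2 + l - 2) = (l - 1)^2*(l + 2)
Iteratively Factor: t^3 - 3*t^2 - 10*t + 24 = (t - 4)*(t^2 + t - 6) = (t - 4)*(t - 2)*(t + 3)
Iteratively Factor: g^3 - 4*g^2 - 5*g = (g)*(g^2 - 4*g - 5) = g*(g - 5)*(g + 1)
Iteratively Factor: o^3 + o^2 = (o)*(o^2 + o) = o^2*(o + 1)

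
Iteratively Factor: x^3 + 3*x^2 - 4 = (x + 2)*(x^2 + x - 2) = (x + 2)^2*(x - 1)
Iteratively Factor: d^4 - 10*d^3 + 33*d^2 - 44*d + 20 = (d - 2)*(d^3 - 8*d^2 + 17*d - 10) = (d - 2)^2*(d^2 - 6*d + 5) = (d - 2)^2*(d - 1)*(d - 5)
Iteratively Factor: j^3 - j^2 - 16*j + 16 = (j - 4)*(j^2 + 3*j - 4) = (j - 4)*(j - 1)*(j + 4)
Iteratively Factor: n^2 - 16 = (n + 4)*(n - 4)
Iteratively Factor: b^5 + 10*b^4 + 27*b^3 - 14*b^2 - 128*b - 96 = (b + 1)*(b^4 + 9*b^3 + 18*b^2 - 32*b - 96) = (b + 1)*(b + 4)*(b^3 + 5*b^2 - 2*b - 24) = (b - 2)*(b + 1)*(b + 4)*(b^2 + 7*b + 12) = (b - 2)*(b + 1)*(b + 3)*(b + 4)*(b + 4)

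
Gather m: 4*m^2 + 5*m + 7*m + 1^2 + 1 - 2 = 4*m^2 + 12*m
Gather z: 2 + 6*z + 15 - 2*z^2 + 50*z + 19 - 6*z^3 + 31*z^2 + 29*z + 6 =-6*z^3 + 29*z^2 + 85*z + 42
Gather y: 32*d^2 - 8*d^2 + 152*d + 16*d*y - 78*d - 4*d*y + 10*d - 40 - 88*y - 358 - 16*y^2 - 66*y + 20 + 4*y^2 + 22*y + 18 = 24*d^2 + 84*d - 12*y^2 + y*(12*d - 132) - 360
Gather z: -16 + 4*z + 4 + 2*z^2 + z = 2*z^2 + 5*z - 12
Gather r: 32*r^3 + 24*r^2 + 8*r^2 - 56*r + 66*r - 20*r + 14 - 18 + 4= 32*r^3 + 32*r^2 - 10*r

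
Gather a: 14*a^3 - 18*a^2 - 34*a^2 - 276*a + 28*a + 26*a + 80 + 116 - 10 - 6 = 14*a^3 - 52*a^2 - 222*a + 180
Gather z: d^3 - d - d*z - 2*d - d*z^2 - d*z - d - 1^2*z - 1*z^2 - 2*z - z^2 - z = d^3 - 4*d + z^2*(-d - 2) + z*(-2*d - 4)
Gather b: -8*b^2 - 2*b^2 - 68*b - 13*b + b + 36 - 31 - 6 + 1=-10*b^2 - 80*b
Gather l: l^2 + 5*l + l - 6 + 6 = l^2 + 6*l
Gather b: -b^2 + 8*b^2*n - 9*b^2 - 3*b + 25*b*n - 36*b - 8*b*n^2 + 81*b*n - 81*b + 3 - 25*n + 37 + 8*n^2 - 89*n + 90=b^2*(8*n - 10) + b*(-8*n^2 + 106*n - 120) + 8*n^2 - 114*n + 130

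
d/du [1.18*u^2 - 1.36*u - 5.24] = 2.36*u - 1.36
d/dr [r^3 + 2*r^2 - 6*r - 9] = 3*r^2 + 4*r - 6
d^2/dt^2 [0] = 0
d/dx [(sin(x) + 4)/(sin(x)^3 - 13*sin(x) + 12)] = 2*(2 - sin(x))*cos(x)/((sin(x) - 3)^2*(sin(x) - 1)^2)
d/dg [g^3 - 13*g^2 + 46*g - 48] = 3*g^2 - 26*g + 46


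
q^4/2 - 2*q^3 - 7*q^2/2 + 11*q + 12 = (q/2 + 1)*(q - 4)*(q - 3)*(q + 1)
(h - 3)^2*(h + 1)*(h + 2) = h^4 - 3*h^3 - 7*h^2 + 15*h + 18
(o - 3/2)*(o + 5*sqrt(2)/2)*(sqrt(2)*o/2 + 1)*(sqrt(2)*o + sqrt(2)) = o^4 - o^3/2 + 7*sqrt(2)*o^3/2 - 7*sqrt(2)*o^2/4 + 7*o^2/2 - 21*sqrt(2)*o/4 - 5*o/2 - 15/2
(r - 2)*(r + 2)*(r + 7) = r^3 + 7*r^2 - 4*r - 28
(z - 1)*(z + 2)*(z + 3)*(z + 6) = z^4 + 10*z^3 + 25*z^2 - 36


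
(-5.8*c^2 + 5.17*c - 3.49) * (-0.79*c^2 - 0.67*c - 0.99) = 4.582*c^4 - 0.1983*c^3 + 5.0352*c^2 - 2.78*c + 3.4551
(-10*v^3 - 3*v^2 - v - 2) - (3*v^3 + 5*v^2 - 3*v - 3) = -13*v^3 - 8*v^2 + 2*v + 1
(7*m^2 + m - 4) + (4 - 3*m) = 7*m^2 - 2*m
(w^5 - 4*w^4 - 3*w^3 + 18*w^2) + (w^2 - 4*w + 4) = w^5 - 4*w^4 - 3*w^3 + 19*w^2 - 4*w + 4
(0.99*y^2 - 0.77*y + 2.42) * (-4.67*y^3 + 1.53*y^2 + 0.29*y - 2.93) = -4.6233*y^5 + 5.1106*y^4 - 12.1924*y^3 + 0.5786*y^2 + 2.9579*y - 7.0906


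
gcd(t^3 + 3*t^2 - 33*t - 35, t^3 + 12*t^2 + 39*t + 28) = t^2 + 8*t + 7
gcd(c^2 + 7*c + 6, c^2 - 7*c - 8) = c + 1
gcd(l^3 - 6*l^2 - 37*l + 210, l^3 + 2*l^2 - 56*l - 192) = l + 6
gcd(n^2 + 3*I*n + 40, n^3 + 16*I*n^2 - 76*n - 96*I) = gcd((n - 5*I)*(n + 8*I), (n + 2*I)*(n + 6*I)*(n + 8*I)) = n + 8*I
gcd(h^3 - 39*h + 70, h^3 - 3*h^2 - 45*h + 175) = h^2 + 2*h - 35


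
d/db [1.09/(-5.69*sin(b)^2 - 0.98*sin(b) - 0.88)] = (12.4042*sin(b) + 1.0682)*cos(b)/(5.69*sin(b)^2 + 0.98*sin(b) + 0.88)^2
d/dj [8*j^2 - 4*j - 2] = 16*j - 4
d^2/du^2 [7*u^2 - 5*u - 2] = 14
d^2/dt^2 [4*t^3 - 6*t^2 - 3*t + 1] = 24*t - 12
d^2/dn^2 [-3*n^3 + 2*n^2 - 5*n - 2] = 4 - 18*n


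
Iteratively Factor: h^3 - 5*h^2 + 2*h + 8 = (h - 4)*(h^2 - h - 2) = (h - 4)*(h + 1)*(h - 2)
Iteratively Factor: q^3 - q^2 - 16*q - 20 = (q + 2)*(q^2 - 3*q - 10) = (q - 5)*(q + 2)*(q + 2)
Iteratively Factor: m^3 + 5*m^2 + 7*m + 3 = (m + 1)*(m^2 + 4*m + 3) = (m + 1)^2*(m + 3)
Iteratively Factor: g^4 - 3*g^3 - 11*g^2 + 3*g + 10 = (g - 1)*(g^3 - 2*g^2 - 13*g - 10) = (g - 1)*(g + 2)*(g^2 - 4*g - 5) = (g - 1)*(g + 1)*(g + 2)*(g - 5)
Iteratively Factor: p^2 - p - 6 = (p - 3)*(p + 2)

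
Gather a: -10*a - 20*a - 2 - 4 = -30*a - 6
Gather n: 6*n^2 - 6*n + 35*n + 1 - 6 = 6*n^2 + 29*n - 5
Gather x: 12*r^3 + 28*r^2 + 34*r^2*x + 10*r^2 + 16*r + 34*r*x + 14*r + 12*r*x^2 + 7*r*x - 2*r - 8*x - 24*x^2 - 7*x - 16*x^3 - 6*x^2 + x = 12*r^3 + 38*r^2 + 28*r - 16*x^3 + x^2*(12*r - 30) + x*(34*r^2 + 41*r - 14)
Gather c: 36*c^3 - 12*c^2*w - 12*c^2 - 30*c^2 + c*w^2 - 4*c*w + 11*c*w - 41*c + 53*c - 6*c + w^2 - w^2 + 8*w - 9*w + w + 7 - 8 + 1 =36*c^3 + c^2*(-12*w - 42) + c*(w^2 + 7*w + 6)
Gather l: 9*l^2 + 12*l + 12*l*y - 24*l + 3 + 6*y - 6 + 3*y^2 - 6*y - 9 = 9*l^2 + l*(12*y - 12) + 3*y^2 - 12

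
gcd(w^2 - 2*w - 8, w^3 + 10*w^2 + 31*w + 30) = w + 2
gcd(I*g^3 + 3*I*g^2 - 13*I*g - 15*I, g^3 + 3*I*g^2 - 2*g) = 1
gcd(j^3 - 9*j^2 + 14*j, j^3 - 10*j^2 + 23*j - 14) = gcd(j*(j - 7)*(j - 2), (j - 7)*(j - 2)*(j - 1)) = j^2 - 9*j + 14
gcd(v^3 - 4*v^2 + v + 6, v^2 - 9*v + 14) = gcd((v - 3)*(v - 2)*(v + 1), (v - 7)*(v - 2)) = v - 2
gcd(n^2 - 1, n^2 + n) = n + 1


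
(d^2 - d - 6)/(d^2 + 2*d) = (d - 3)/d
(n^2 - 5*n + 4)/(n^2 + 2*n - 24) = (n - 1)/(n + 6)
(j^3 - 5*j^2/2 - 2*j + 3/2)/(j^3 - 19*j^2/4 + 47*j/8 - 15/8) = 4*(j + 1)/(4*j - 5)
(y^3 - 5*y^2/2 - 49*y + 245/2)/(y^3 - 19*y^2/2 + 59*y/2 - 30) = (y^2 - 49)/(y^2 - 7*y + 12)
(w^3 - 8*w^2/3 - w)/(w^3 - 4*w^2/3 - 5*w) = (3*w + 1)/(3*w + 5)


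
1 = 1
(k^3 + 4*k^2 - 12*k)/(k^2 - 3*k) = (k^2 + 4*k - 12)/(k - 3)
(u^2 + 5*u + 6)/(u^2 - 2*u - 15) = (u + 2)/(u - 5)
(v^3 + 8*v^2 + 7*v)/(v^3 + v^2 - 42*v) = (v + 1)/(v - 6)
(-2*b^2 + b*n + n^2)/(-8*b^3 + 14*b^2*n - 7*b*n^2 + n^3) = (2*b + n)/(8*b^2 - 6*b*n + n^2)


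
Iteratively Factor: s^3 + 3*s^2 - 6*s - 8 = (s + 4)*(s^2 - s - 2) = (s - 2)*(s + 4)*(s + 1)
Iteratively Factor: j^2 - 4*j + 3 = (j - 1)*(j - 3)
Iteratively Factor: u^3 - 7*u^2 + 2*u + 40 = (u + 2)*(u^2 - 9*u + 20) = (u - 4)*(u + 2)*(u - 5)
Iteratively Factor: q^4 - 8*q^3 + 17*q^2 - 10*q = (q - 2)*(q^3 - 6*q^2 + 5*q) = q*(q - 2)*(q^2 - 6*q + 5) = q*(q - 5)*(q - 2)*(q - 1)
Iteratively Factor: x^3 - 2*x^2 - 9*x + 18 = (x - 3)*(x^2 + x - 6) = (x - 3)*(x + 3)*(x - 2)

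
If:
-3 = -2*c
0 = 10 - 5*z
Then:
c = 3/2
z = 2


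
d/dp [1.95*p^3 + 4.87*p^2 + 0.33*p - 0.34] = 5.85*p^2 + 9.74*p + 0.33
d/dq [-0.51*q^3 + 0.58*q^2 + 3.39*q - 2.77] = -1.53*q^2 + 1.16*q + 3.39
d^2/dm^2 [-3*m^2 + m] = -6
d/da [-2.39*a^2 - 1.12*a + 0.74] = -4.78*a - 1.12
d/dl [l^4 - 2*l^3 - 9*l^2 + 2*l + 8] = 4*l^3 - 6*l^2 - 18*l + 2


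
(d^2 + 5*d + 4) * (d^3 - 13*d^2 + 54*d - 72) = d^5 - 8*d^4 - 7*d^3 + 146*d^2 - 144*d - 288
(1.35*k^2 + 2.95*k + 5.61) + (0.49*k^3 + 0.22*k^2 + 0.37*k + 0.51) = 0.49*k^3 + 1.57*k^2 + 3.32*k + 6.12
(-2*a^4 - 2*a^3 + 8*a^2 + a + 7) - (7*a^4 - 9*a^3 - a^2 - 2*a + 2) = -9*a^4 + 7*a^3 + 9*a^2 + 3*a + 5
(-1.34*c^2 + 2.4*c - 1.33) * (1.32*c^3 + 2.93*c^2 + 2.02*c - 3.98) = -1.7688*c^5 - 0.7582*c^4 + 2.5696*c^3 + 6.2843*c^2 - 12.2386*c + 5.2934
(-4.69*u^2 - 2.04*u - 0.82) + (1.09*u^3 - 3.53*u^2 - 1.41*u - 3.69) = 1.09*u^3 - 8.22*u^2 - 3.45*u - 4.51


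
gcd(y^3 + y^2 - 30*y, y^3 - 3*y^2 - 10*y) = y^2 - 5*y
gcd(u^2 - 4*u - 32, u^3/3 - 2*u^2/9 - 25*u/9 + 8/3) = 1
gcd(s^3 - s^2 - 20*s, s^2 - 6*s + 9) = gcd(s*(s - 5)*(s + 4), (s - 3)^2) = 1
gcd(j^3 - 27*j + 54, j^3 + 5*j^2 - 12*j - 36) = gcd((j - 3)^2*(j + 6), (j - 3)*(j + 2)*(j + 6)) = j^2 + 3*j - 18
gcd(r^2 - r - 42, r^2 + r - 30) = r + 6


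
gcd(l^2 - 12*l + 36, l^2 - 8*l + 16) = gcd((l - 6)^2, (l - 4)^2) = 1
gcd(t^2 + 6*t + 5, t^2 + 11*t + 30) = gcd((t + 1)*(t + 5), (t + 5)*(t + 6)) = t + 5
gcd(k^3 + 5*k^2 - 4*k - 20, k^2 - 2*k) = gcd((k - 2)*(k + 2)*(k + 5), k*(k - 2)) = k - 2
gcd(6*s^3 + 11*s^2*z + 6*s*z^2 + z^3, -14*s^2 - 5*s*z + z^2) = 2*s + z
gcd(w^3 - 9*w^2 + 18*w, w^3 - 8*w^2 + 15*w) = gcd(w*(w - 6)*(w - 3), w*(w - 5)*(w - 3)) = w^2 - 3*w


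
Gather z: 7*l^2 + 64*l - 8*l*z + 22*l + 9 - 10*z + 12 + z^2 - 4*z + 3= 7*l^2 + 86*l + z^2 + z*(-8*l - 14) + 24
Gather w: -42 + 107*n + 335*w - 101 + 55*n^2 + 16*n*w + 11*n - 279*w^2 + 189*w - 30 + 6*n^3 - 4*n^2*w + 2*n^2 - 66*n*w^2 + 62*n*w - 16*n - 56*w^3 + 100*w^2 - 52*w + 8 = 6*n^3 + 57*n^2 + 102*n - 56*w^3 + w^2*(-66*n - 179) + w*(-4*n^2 + 78*n + 472) - 165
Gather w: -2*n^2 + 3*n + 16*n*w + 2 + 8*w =-2*n^2 + 3*n + w*(16*n + 8) + 2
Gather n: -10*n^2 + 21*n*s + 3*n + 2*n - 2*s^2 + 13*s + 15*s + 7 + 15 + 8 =-10*n^2 + n*(21*s + 5) - 2*s^2 + 28*s + 30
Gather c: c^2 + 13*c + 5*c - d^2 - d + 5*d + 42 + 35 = c^2 + 18*c - d^2 + 4*d + 77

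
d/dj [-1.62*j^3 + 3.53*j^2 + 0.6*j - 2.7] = -4.86*j^2 + 7.06*j + 0.6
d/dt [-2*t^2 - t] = -4*t - 1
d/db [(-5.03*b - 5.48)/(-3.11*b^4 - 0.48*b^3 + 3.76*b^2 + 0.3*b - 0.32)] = (-46.9299*b^4 - 73.0*b^3 + 11.0216*b^2 + 41.2096*b + 3.2536)/(9.6721*b^8 + 2.9856*b^7 - 23.1568*b^6 - 5.4756*b^5 + 15.84*b^4 + 2.5632*b^3 - 2.3164*b^2 - 0.192*b + 0.1024)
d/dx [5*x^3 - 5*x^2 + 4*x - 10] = 15*x^2 - 10*x + 4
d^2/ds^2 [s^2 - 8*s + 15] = 2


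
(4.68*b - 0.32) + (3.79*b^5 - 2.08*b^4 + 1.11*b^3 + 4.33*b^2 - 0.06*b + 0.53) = 3.79*b^5 - 2.08*b^4 + 1.11*b^3 + 4.33*b^2 + 4.62*b + 0.21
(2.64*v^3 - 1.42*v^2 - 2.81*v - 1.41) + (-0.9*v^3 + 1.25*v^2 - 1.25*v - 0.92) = 1.74*v^3 - 0.17*v^2 - 4.06*v - 2.33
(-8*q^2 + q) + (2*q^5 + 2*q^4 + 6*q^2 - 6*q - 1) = 2*q^5 + 2*q^4 - 2*q^2 - 5*q - 1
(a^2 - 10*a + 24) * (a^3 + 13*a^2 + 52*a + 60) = a^5 + 3*a^4 - 54*a^3 - 148*a^2 + 648*a + 1440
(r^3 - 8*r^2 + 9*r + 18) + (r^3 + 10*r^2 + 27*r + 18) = 2*r^3 + 2*r^2 + 36*r + 36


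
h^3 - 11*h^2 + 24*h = h*(h - 8)*(h - 3)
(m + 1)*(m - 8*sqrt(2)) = m^2 - 8*sqrt(2)*m + m - 8*sqrt(2)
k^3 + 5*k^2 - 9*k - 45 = (k - 3)*(k + 3)*(k + 5)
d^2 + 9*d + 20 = (d + 4)*(d + 5)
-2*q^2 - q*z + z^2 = (-2*q + z)*(q + z)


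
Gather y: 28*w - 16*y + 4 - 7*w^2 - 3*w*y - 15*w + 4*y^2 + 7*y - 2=-7*w^2 + 13*w + 4*y^2 + y*(-3*w - 9) + 2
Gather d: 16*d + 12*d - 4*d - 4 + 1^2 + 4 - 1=24*d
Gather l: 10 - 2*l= 10 - 2*l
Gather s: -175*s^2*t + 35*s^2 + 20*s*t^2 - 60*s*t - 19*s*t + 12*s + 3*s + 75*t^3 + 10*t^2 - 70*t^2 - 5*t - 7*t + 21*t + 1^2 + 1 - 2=s^2*(35 - 175*t) + s*(20*t^2 - 79*t + 15) + 75*t^3 - 60*t^2 + 9*t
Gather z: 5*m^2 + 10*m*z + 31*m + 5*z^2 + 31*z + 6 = 5*m^2 + 31*m + 5*z^2 + z*(10*m + 31) + 6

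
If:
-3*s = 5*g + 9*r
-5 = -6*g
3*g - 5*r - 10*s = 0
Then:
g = 5/6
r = -59/90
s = 26/45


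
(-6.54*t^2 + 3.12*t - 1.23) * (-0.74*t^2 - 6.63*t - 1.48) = 4.8396*t^4 + 41.0514*t^3 - 10.0962*t^2 + 3.5373*t + 1.8204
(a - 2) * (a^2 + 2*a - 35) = a^3 - 39*a + 70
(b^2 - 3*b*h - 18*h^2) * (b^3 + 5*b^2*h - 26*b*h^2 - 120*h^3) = b^5 + 2*b^4*h - 59*b^3*h^2 - 132*b^2*h^3 + 828*b*h^4 + 2160*h^5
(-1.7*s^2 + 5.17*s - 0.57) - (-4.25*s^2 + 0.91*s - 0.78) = 2.55*s^2 + 4.26*s + 0.21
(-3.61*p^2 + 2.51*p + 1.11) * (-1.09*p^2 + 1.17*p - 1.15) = 3.9349*p^4 - 6.9596*p^3 + 5.8783*p^2 - 1.5878*p - 1.2765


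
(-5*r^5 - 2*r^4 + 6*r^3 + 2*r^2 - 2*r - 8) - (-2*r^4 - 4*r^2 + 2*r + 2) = -5*r^5 + 6*r^3 + 6*r^2 - 4*r - 10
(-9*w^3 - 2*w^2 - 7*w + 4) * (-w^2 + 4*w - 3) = 9*w^5 - 34*w^4 + 26*w^3 - 26*w^2 + 37*w - 12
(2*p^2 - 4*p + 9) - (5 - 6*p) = 2*p^2 + 2*p + 4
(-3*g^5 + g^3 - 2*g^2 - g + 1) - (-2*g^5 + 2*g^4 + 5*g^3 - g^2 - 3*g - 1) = -g^5 - 2*g^4 - 4*g^3 - g^2 + 2*g + 2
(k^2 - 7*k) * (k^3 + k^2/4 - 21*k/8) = k^5 - 27*k^4/4 - 35*k^3/8 + 147*k^2/8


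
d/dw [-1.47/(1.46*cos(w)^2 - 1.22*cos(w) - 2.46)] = (1.7934 - 4.2924*cos(w))*sin(w)/(-1.46*cos(w)^2 + 1.22*cos(w) + 2.46)^2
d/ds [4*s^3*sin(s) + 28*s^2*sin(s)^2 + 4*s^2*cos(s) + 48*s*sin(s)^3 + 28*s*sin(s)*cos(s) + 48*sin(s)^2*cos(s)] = 4*s^3*cos(s) + 8*s^2*sin(s) + 28*s^2*sin(2*s) + 44*s*cos(s) - 36*s*cos(3*s) + 28*s + 24*sin(s) + 14*sin(2*s) + 24*sin(3*s)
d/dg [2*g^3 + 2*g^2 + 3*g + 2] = 6*g^2 + 4*g + 3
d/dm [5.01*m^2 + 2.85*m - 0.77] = 10.02*m + 2.85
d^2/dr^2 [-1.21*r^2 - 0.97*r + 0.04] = -2.42000000000000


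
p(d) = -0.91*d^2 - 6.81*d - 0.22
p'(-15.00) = 20.49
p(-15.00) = -102.82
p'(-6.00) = 4.11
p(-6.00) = 7.88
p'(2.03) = -10.50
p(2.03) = -17.79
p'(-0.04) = -6.74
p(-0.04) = 0.05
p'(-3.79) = 0.09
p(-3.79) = 12.52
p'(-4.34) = 1.09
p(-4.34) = 12.20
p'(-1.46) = -4.15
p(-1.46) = 7.78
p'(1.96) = -10.38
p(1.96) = -17.06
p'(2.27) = -10.94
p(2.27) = -20.37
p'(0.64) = -7.97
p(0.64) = -4.95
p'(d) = -1.82*d - 6.81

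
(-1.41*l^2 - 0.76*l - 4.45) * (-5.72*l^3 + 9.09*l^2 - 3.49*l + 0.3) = 8.0652*l^5 - 8.4697*l^4 + 23.4665*l^3 - 38.2211*l^2 + 15.3025*l - 1.335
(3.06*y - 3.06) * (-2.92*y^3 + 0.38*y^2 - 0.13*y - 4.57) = -8.9352*y^4 + 10.098*y^3 - 1.5606*y^2 - 13.5864*y + 13.9842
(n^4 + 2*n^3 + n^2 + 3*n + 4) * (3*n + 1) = 3*n^5 + 7*n^4 + 5*n^3 + 10*n^2 + 15*n + 4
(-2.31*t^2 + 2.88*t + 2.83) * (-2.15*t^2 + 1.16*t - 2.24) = 4.9665*t^4 - 8.8716*t^3 + 2.4307*t^2 - 3.1684*t - 6.3392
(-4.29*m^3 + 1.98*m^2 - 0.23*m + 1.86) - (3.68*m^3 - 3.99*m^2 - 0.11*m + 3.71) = -7.97*m^3 + 5.97*m^2 - 0.12*m - 1.85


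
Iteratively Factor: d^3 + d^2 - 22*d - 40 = (d - 5)*(d^2 + 6*d + 8) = (d - 5)*(d + 2)*(d + 4)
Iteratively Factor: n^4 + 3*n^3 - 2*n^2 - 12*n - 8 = (n - 2)*(n^3 + 5*n^2 + 8*n + 4) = (n - 2)*(n + 2)*(n^2 + 3*n + 2) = (n - 2)*(n + 2)^2*(n + 1)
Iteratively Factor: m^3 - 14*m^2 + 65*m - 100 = (m - 5)*(m^2 - 9*m + 20) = (m - 5)*(m - 4)*(m - 5)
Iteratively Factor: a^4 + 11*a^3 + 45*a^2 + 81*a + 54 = (a + 2)*(a^3 + 9*a^2 + 27*a + 27) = (a + 2)*(a + 3)*(a^2 + 6*a + 9) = (a + 2)*(a + 3)^2*(a + 3)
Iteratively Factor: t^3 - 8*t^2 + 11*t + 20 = (t + 1)*(t^2 - 9*t + 20) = (t - 4)*(t + 1)*(t - 5)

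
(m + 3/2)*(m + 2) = m^2 + 7*m/2 + 3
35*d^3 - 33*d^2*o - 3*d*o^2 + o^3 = (-7*d + o)*(-d + o)*(5*d + o)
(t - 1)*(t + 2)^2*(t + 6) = t^4 + 9*t^3 + 18*t^2 - 4*t - 24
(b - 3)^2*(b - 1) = b^3 - 7*b^2 + 15*b - 9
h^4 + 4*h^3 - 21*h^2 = h^2*(h - 3)*(h + 7)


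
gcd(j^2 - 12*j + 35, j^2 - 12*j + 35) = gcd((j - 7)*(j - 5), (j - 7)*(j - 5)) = j^2 - 12*j + 35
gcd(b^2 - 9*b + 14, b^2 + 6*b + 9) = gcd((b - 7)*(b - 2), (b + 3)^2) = 1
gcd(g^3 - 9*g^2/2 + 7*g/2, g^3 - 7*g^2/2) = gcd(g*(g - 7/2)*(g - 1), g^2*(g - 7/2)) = g^2 - 7*g/2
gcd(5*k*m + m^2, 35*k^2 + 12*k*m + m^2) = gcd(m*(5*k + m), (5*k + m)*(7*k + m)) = 5*k + m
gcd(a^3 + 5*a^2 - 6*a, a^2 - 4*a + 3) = a - 1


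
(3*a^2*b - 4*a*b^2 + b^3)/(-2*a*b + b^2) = (-3*a^2 + 4*a*b - b^2)/(2*a - b)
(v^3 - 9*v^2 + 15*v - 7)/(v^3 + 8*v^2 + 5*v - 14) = (v^2 - 8*v + 7)/(v^2 + 9*v + 14)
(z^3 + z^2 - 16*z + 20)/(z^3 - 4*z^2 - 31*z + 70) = (z - 2)/(z - 7)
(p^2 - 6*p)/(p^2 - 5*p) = (p - 6)/(p - 5)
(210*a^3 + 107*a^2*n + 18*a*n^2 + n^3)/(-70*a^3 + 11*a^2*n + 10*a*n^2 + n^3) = (-6*a - n)/(2*a - n)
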